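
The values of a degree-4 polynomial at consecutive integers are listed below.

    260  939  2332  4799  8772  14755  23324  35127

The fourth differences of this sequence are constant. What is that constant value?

First differences: 679, 1393, 2467, 3973, 5983, 8569, 11803
Second differences: 714, 1074, 1506, 2010, 2586, 3234
Third differences: 360, 432, 504, 576, 648
Fourth differences: 72, 72, 72, 72

72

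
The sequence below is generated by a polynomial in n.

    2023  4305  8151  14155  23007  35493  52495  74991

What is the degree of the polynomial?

4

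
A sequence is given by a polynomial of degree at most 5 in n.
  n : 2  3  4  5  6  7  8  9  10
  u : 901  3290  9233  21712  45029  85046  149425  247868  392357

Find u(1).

D1: 2389  5943  12479  23317  40017  64379  98443  144489
D2: 3554  6536  10838  16700  24362  34064  46046
D3: 2982  4302  5862  7662  9702  11982
D4: 1320  1560  1800  2040  2280
D5: 240  240  240  240
The fifth differences are constant at 240.
Work back: 1320 − 240 = 1080;  2982 − 1080 = 1902;  3554 − 1902 = 1652;  2389 − 1652 = 737;  901 − 737 = 164

164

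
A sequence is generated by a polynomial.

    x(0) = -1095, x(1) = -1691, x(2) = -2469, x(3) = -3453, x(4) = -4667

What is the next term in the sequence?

-6135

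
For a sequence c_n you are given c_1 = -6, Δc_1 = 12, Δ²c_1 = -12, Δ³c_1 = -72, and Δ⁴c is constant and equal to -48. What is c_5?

-366

Build the table forward from the leading diagonal:
Fourth differences: -48, -48, -48, -48, -48
Third differences: -72, -120, -168, -216, -264
Second differences: -12, -84, -204, -372, -588
First differences: 12, 0, -84, -288, -660
c: -6, 6, 6, -78, -366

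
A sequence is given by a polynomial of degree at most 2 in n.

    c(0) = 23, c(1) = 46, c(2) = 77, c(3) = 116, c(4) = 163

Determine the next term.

218

23, 31, 39, 47
8, 8, 8
The second differences are constant (8).
47 + 8 = 55;  163 + 55 = 218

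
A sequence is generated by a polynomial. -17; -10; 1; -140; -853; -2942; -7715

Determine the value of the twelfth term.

First differences: 7, 11, -141, -713, -2089, -4773
Second differences: 4, -152, -572, -1376, -2684
Third differences: -156, -420, -804, -1308
Fourth differences: -264, -384, -504
Fifth differences: -120, -120
The fifth differences are constant (-120).
-504 − 120 = -624;  -1308 − 624 = -1932;  -2684 − 1932 = -4616;  -4773 − 4616 = -9389;  -7715 − 9389 = -17104
-624 − 120 = -744;  -1932 − 744 = -2676;  -4616 − 2676 = -7292;  -9389 − 7292 = -16681;  -17104 − 16681 = -33785
-744 − 120 = -864;  -2676 − 864 = -3540;  -7292 − 3540 = -10832;  -16681 − 10832 = -27513;  -33785 − 27513 = -61298
-864 − 120 = -984;  -3540 − 984 = -4524;  -10832 − 4524 = -15356;  -27513 − 15356 = -42869;  -61298 − 42869 = -104167
-984 − 120 = -1104;  -4524 − 1104 = -5628;  -15356 − 5628 = -20984;  -42869 − 20984 = -63853;  -104167 − 63853 = -168020

-168020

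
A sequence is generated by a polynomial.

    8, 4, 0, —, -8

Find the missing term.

-4

Using the first 3 terms:
D1: -4, -4
Constant first difference = -4.
Extend forward: 0 − 4 = -4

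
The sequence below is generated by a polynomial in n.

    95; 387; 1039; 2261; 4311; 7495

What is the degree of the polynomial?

4

First differences: 292, 652, 1222, 2050, 3184
Second differences: 360, 570, 828, 1134
Third differences: 210, 258, 306
Fourth differences: 48, 48
The fourth differences are constant, so the polynomial has degree 4.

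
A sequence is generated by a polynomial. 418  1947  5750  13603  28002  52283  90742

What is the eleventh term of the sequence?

512598

D1: 1529  3803  7853  14399  24281  38459
D2: 2274  4050  6546  9882  14178
D3: 1776  2496  3336  4296
D4: 720  840  960
D5: 120  120
Fifth differences constant at 120.
960 + 120 = 1080;  4296 + 1080 = 5376;  14178 + 5376 = 19554;  38459 + 19554 = 58013;  90742 + 58013 = 148755
1080 + 120 = 1200;  5376 + 1200 = 6576;  19554 + 6576 = 26130;  58013 + 26130 = 84143;  148755 + 84143 = 232898
1200 + 120 = 1320;  6576 + 1320 = 7896;  26130 + 7896 = 34026;  84143 + 34026 = 118169;  232898 + 118169 = 351067
1320 + 120 = 1440;  7896 + 1440 = 9336;  34026 + 9336 = 43362;  118169 + 43362 = 161531;  351067 + 161531 = 512598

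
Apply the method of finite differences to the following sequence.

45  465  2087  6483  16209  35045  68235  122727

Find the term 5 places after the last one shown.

1107417

420 , 1622 , 4396 , 9726 , 18836 , 33190 , 54492
1202 , 2774 , 5330 , 9110 , 14354 , 21302
1572 , 2556 , 3780 , 5244 , 6948
984 , 1224 , 1464 , 1704
240 , 240 , 240
The fifth differences are constant (240).
1704 + 240 = 1944;  6948 + 1944 = 8892;  21302 + 8892 = 30194;  54492 + 30194 = 84686;  122727 + 84686 = 207413
1944 + 240 = 2184;  8892 + 2184 = 11076;  30194 + 11076 = 41270;  84686 + 41270 = 125956;  207413 + 125956 = 333369
2184 + 240 = 2424;  11076 + 2424 = 13500;  41270 + 13500 = 54770;  125956 + 54770 = 180726;  333369 + 180726 = 514095
2424 + 240 = 2664;  13500 + 2664 = 16164;  54770 + 16164 = 70934;  180726 + 70934 = 251660;  514095 + 251660 = 765755
2664 + 240 = 2904;  16164 + 2904 = 19068;  70934 + 19068 = 90002;  251660 + 90002 = 341662;  765755 + 341662 = 1107417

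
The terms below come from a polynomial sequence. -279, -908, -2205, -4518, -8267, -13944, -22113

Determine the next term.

Δ: -629, -1297, -2313, -3749, -5677, -8169
Δ²: -668, -1016, -1436, -1928, -2492
Δ³: -348, -420, -492, -564
Δ⁴: -72, -72, -72
The fourth differences are constant (-72).
-564 − 72 = -636;  -2492 − 636 = -3128;  -8169 − 3128 = -11297;  -22113 − 11297 = -33410

-33410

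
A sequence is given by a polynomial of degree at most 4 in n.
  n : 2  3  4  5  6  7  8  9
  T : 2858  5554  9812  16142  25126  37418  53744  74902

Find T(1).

First differences: 2696  4258  6330  8984  12292  16326  21158
Second differences: 1562  2072  2654  3308  4034  4832
Third differences: 510  582  654  726  798
Fourth differences: 72  72  72  72
The fourth differences are constant at 72.
Work back: 510 − 72 = 438;  1562 − 438 = 1124;  2696 − 1124 = 1572;  2858 − 1572 = 1286

1286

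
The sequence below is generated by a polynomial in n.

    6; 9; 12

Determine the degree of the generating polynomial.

D1: 3, 3
The first differences are constant, so the polynomial has degree 1.

1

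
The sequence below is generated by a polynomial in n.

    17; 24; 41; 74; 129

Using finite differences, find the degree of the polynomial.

Δ: 7, 17, 33, 55
Δ²: 10, 16, 22
Δ³: 6, 6
The third differences are constant, so the polynomial has degree 3.

3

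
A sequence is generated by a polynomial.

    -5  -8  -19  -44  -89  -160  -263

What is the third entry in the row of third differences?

D1: -3, -11, -25, -45, -71, -103
D2: -8, -14, -20, -26, -32
D3: -6, -6, -6, -6

-6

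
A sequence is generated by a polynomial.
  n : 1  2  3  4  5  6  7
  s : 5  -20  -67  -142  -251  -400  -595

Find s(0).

-25  -47  -75  -109  -149  -195
-22  -28  -34  -40  -46
-6  -6  -6  -6
The third differences are constant at -6.
Work back: -22 + 6 = -16;  -25 + 16 = -9;  5 + 9 = 14

14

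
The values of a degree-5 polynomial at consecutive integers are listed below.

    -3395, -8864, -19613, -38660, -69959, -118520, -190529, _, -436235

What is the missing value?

Using the first 7 terms:
D1: -5469, -10749, -19047, -31299, -48561, -72009
D2: -5280, -8298, -12252, -17262, -23448
D3: -3018, -3954, -5010, -6186
D4: -936, -1056, -1176
D5: -120, -120
Constant fifth difference = -120.
Extend forward: -1176 − 120 = -1296;  -6186 − 1296 = -7482;  -23448 − 7482 = -30930;  -72009 − 30930 = -102939;  -190529 − 102939 = -293468

-293468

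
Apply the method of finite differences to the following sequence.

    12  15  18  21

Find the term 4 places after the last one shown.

33

D1: 3 , 3 , 3
Constant first difference = 3, so extend:
21 + 3 = 24
24 + 3 = 27
27 + 3 = 30
30 + 3 = 33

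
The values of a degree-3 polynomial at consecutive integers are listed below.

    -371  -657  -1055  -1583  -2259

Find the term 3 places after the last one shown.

-5355

First differences: -286  -398  -528  -676
Second differences: -112  -130  -148
Third differences: -18  -18
Constant third difference = -18, so extend:
-148 − 18 = -166;  -676 − 166 = -842;  -2259 − 842 = -3101
-166 − 18 = -184;  -842 − 184 = -1026;  -3101 − 1026 = -4127
-184 − 18 = -202;  -1026 − 202 = -1228;  -4127 − 1228 = -5355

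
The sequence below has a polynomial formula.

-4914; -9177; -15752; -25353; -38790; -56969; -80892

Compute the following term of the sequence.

D1: -4263, -6575, -9601, -13437, -18179, -23923
D2: -2312, -3026, -3836, -4742, -5744
D3: -714, -810, -906, -1002
D4: -96, -96, -96
Constant fourth difference = -96, so extend:
-1002 − 96 = -1098;  -5744 − 1098 = -6842;  -23923 − 6842 = -30765;  -80892 − 30765 = -111657

-111657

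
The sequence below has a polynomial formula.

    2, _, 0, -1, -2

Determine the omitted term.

1

Using the last 3 terms:
D1: -1  -1
Constant first difference = -1.
Extend backward: 0 + 1 = 1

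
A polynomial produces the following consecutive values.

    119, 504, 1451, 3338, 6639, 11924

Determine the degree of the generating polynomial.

4

385, 947, 1887, 3301, 5285
562, 940, 1414, 1984
378, 474, 570
96, 96
The fourth differences are constant, so the polynomial has degree 4.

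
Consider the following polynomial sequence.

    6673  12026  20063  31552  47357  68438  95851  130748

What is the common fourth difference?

96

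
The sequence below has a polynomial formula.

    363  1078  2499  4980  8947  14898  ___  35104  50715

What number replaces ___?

23403

Using the first 6 terms:
715  1421  2481  3967  5951
706  1060  1486  1984
354  426  498
72  72
Constant fourth difference = 72.
Extend forward: 498 + 72 = 570;  1984 + 570 = 2554;  5951 + 2554 = 8505;  14898 + 8505 = 23403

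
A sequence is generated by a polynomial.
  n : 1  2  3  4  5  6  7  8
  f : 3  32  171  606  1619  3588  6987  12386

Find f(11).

D1: 29, 139, 435, 1013, 1969, 3399, 5399
D2: 110, 296, 578, 956, 1430, 2000
D3: 186, 282, 378, 474, 570
D4: 96, 96, 96, 96
Fourth differences constant at 96.
570 + 96 = 666;  2000 + 666 = 2666;  5399 + 2666 = 8065;  12386 + 8065 = 20451
666 + 96 = 762;  2666 + 762 = 3428;  8065 + 3428 = 11493;  20451 + 11493 = 31944
762 + 96 = 858;  3428 + 858 = 4286;  11493 + 4286 = 15779;  31944 + 15779 = 47723

47723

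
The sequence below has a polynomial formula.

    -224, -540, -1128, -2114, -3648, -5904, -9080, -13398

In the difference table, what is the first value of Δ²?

D1: -316, -588, -986, -1534, -2256, -3176, -4318
D2: -272, -398, -548, -722, -920, -1142
D3: -126, -150, -174, -198, -222
D4: -24, -24, -24, -24

-272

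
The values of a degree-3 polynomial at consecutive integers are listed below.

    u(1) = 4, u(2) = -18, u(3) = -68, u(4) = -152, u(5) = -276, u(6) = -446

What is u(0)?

4

-22  -50  -84  -124  -170
-28  -34  -40  -46
-6  -6  -6
The third differences are constant at -6.
Work back: -28 + 6 = -22;  -22 + 22 = 0;  4 + 0 = 4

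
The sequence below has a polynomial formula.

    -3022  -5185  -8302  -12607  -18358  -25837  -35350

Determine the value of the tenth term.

-79513

-2163, -3117, -4305, -5751, -7479, -9513
-954, -1188, -1446, -1728, -2034
-234, -258, -282, -306
-24, -24, -24
Constant fourth difference = -24, so extend:
-306 − 24 = -330;  -2034 − 330 = -2364;  -9513 − 2364 = -11877;  -35350 − 11877 = -47227
-330 − 24 = -354;  -2364 − 354 = -2718;  -11877 − 2718 = -14595;  -47227 − 14595 = -61822
-354 − 24 = -378;  -2718 − 378 = -3096;  -14595 − 3096 = -17691;  -61822 − 17691 = -79513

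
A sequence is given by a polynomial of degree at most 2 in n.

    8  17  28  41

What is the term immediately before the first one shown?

1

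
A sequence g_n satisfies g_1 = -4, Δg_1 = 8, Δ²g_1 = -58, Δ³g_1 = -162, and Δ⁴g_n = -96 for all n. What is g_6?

Build the table forward from the leading diagonal:
D4: -96  -96  -96  -96  -96  -96
D3: -162  -258  -354  -450  -546  -642
D2: -58  -220  -478  -832  -1282  -1828
D1: 8  -50  -270  -748  -1580  -2862
g: -4  4  -46  -316  -1064  -2644

-2644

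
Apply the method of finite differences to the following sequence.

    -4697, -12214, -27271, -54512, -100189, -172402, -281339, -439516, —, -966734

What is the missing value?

-662017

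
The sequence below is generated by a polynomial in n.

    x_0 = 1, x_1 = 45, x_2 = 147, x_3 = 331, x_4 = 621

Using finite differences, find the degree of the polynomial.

3

Δ: 44, 102, 184, 290
Δ²: 58, 82, 106
Δ³: 24, 24
The third differences are constant, so the polynomial has degree 3.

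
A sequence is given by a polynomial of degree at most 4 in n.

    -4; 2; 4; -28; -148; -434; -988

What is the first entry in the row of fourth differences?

-24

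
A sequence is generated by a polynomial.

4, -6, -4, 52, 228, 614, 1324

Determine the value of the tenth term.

Δ: -10, 2, 56, 176, 386, 710
Δ²: 12, 54, 120, 210, 324
Δ³: 42, 66, 90, 114
Δ⁴: 24, 24, 24
The fourth differences are constant (24).
114 + 24 = 138;  324 + 138 = 462;  710 + 462 = 1172;  1324 + 1172 = 2496
138 + 24 = 162;  462 + 162 = 624;  1172 + 624 = 1796;  2496 + 1796 = 4292
162 + 24 = 186;  624 + 186 = 810;  1796 + 810 = 2606;  4292 + 2606 = 6898

6898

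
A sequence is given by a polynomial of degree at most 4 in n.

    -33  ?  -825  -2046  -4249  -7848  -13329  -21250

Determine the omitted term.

Using the last 6 terms:
-1221  -2203  -3599  -5481  -7921
-982  -1396  -1882  -2440
-414  -486  -558
-72  -72
Constant fourth difference = -72.
Extend backward: -414 + 72 = -342;  -982 + 342 = -640;  -1221 + 640 = -581;  -825 + 581 = -244

-244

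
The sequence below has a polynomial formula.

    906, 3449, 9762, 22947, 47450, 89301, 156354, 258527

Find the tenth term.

619665

Δ: 2543  6313  13185  24503  41851  67053  102173
Δ²: 3770  6872  11318  17348  25202  35120
Δ³: 3102  4446  6030  7854  9918
Δ⁴: 1344  1584  1824  2064
Δ⁵: 240  240  240
Constant fifth difference = 240, so extend:
2064 + 240 = 2304;  9918 + 2304 = 12222;  35120 + 12222 = 47342;  102173 + 47342 = 149515;  258527 + 149515 = 408042
2304 + 240 = 2544;  12222 + 2544 = 14766;  47342 + 14766 = 62108;  149515 + 62108 = 211623;  408042 + 211623 = 619665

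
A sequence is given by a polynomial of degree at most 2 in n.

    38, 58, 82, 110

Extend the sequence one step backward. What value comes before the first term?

Δ: 20  24  28
Δ²: 4  4
The second differences are constant at 4.
Work back: 20 − 4 = 16;  38 − 16 = 22

22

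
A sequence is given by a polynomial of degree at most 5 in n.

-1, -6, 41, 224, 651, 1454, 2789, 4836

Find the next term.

Δ: -5  47  183  427  803  1335  2047
Δ²: 52  136  244  376  532  712
Δ³: 84  108  132  156  180
Δ⁴: 24  24  24  24
Constant fourth difference = 24, so extend:
180 + 24 = 204;  712 + 204 = 916;  2047 + 916 = 2963;  4836 + 2963 = 7799

7799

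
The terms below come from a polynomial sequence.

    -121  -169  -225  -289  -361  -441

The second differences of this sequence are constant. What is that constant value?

-8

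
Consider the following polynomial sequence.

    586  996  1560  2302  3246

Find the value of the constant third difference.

24

First differences: 410, 564, 742, 944
Second differences: 154, 178, 202
Third differences: 24, 24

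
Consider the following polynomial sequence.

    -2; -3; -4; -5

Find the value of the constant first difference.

-1

Δ: -1, -1, -1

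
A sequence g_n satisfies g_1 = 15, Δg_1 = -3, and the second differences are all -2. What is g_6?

Build the table forward from the leading diagonal:
Δ²: -2  -2  -2  -2  -2  -2
Δ: -3  -5  -7  -9  -11  -13
g: 15  12  7  0  -9  -20

-20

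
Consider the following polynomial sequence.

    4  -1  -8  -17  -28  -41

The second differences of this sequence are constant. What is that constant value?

-2

D1: -5, -7, -9, -11, -13
D2: -2, -2, -2, -2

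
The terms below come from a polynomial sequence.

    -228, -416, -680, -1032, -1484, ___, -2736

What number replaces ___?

Using the first 5 terms:
First differences: -188  -264  -352  -452
Second differences: -76  -88  -100
Third differences: -12  -12
Constant third difference = -12.
Extend forward: -100 − 12 = -112;  -452 − 112 = -564;  -1484 − 564 = -2048

-2048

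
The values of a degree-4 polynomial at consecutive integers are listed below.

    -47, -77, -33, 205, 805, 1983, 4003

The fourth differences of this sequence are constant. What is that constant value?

48

Δ: -30, 44, 238, 600, 1178, 2020
Δ²: 74, 194, 362, 578, 842
Δ³: 120, 168, 216, 264
Δ⁴: 48, 48, 48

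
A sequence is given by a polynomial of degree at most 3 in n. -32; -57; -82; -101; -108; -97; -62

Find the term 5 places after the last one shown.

-25, -25, -19, -7, 11, 35
0, 6, 12, 18, 24
6, 6, 6, 6
Third differences constant at 6.
24 + 6 = 30;  35 + 30 = 65;  -62 + 65 = 3
30 + 6 = 36;  65 + 36 = 101;  3 + 101 = 104
36 + 6 = 42;  101 + 42 = 143;  104 + 143 = 247
42 + 6 = 48;  143 + 48 = 191;  247 + 191 = 438
48 + 6 = 54;  191 + 54 = 245;  438 + 245 = 683

683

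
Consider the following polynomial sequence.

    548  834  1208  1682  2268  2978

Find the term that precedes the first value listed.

286  374  474  586  710
88  100  112  124
12  12  12
The third differences are constant at 12.
Work back: 88 − 12 = 76;  286 − 76 = 210;  548 − 210 = 338

338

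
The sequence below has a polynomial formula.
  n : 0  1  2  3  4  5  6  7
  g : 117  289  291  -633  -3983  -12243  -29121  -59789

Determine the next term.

-111123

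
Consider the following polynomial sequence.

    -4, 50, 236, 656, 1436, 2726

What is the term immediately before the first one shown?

-4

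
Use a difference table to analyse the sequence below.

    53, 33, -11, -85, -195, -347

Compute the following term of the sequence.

-20  -44  -74  -110  -152
-24  -30  -36  -42
-6  -6  -6
Constant third difference = -6, so extend:
-42 − 6 = -48;  -152 − 48 = -200;  -347 − 200 = -547

-547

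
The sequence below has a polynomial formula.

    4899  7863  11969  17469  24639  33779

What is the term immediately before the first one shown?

D1: 2964, 4106, 5500, 7170, 9140
D2: 1142, 1394, 1670, 1970
D3: 252, 276, 300
D4: 24, 24
The fourth differences are constant at 24.
Work back: 252 − 24 = 228;  1142 − 228 = 914;  2964 − 914 = 2050;  4899 − 2050 = 2849

2849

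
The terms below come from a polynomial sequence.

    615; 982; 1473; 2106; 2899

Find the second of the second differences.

Δ: 367, 491, 633, 793
Δ²: 124, 142, 160
Δ³: 18, 18

142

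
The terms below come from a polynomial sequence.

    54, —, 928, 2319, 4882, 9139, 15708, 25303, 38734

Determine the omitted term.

Using the last 7 terms:
Δ: 1391, 2563, 4257, 6569, 9595, 13431
Δ²: 1172, 1694, 2312, 3026, 3836
Δ³: 522, 618, 714, 810
Δ⁴: 96, 96, 96
Constant fourth difference = 96.
Extend backward: 522 − 96 = 426;  1172 − 426 = 746;  1391 − 746 = 645;  928 − 645 = 283

283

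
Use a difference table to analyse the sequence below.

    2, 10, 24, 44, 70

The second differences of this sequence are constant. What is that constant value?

First differences: 8, 14, 20, 26
Second differences: 6, 6, 6

6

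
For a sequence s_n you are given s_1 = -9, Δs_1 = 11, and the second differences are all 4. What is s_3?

17

Build the table forward from the leading diagonal:
Second differences: 4  4  4
First differences: 11  15  19
s: -9  2  17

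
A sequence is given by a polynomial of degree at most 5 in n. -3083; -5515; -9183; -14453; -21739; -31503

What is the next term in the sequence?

-44255

Δ: -2432, -3668, -5270, -7286, -9764
Δ²: -1236, -1602, -2016, -2478
Δ³: -366, -414, -462
Δ⁴: -48, -48
Constant fourth difference = -48, so extend:
-462 − 48 = -510;  -2478 − 510 = -2988;  -9764 − 2988 = -12752;  -31503 − 12752 = -44255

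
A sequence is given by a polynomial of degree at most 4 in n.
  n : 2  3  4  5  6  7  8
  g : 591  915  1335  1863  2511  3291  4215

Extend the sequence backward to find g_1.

324  420  528  648  780  924
96  108  120  132  144
12  12  12  12
The third differences are constant at 12.
Work back: 96 − 12 = 84;  324 − 84 = 240;  591 − 240 = 351

351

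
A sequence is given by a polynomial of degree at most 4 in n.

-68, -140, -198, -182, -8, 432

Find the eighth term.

D1: -72 , -58 , 16 , 174 , 440
D2: 14 , 74 , 158 , 266
D3: 60 , 84 , 108
D4: 24 , 24
Fourth differences constant at 24.
108 + 24 = 132;  266 + 132 = 398;  440 + 398 = 838;  432 + 838 = 1270
132 + 24 = 156;  398 + 156 = 554;  838 + 554 = 1392;  1270 + 1392 = 2662

2662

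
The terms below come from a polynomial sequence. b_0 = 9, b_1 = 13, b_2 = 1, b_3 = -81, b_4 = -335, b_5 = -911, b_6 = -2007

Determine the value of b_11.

-25577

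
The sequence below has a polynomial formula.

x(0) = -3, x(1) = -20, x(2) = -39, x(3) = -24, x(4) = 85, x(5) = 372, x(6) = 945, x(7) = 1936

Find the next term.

Δ: -17 , -19 , 15 , 109 , 287 , 573 , 991
Δ²: -2 , 34 , 94 , 178 , 286 , 418
Δ³: 36 , 60 , 84 , 108 , 132
Δ⁴: 24 , 24 , 24 , 24
The fourth differences are constant (24).
132 + 24 = 156;  418 + 156 = 574;  991 + 574 = 1565;  1936 + 1565 = 3501

3501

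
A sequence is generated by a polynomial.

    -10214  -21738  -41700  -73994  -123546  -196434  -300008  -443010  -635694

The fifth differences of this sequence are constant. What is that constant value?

First differences: -11524, -19962, -32294, -49552, -72888, -103574, -143002, -192684
Second differences: -8438, -12332, -17258, -23336, -30686, -39428, -49682
Third differences: -3894, -4926, -6078, -7350, -8742, -10254
Fourth differences: -1032, -1152, -1272, -1392, -1512
Fifth differences: -120, -120, -120, -120

-120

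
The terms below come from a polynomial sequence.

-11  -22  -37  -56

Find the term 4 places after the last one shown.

First differences: -11, -15, -19
Second differences: -4, -4
Second differences constant at -4.
-19 − 4 = -23;  -56 − 23 = -79
-23 − 4 = -27;  -79 − 27 = -106
-27 − 4 = -31;  -106 − 31 = -137
-31 − 4 = -35;  -137 − 35 = -172

-172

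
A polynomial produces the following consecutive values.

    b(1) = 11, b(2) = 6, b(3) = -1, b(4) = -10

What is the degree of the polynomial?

2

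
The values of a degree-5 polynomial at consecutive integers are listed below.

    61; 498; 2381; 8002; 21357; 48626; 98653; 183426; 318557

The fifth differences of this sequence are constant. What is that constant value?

480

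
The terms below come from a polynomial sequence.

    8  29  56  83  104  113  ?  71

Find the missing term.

Using the first 6 terms:
First differences: 21  27  27  21  9
Second differences: 6  0  -6  -12
Third differences: -6  -6  -6
Constant third difference = -6.
Extend forward: -12 − 6 = -18;  9 − 18 = -9;  113 − 9 = 104

104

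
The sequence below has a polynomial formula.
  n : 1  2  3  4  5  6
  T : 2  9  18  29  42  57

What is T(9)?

114

D1: 7 , 9 , 11 , 13 , 15
D2: 2 , 2 , 2 , 2
Second differences constant at 2.
15 + 2 = 17;  57 + 17 = 74
17 + 2 = 19;  74 + 19 = 93
19 + 2 = 21;  93 + 21 = 114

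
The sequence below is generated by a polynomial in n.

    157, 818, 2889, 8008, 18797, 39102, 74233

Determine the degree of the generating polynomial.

5

661, 2071, 5119, 10789, 20305, 35131
1410, 3048, 5670, 9516, 14826
1638, 2622, 3846, 5310
984, 1224, 1464
240, 240
The fifth differences are constant, so the polynomial has degree 5.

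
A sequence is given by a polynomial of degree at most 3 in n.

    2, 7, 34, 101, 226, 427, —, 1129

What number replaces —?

722

Using the first 6 terms:
5  27  67  125  201
22  40  58  76
18  18  18
Constant third difference = 18.
Extend forward: 76 + 18 = 94;  201 + 94 = 295;  427 + 295 = 722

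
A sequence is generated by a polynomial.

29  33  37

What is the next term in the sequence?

41

D1: 4, 4
First differences constant at 4.
37 + 4 = 41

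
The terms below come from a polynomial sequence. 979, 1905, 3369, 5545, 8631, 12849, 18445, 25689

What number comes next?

34875

First differences: 926, 1464, 2176, 3086, 4218, 5596, 7244
Second differences: 538, 712, 910, 1132, 1378, 1648
Third differences: 174, 198, 222, 246, 270
Fourth differences: 24, 24, 24, 24
Fourth differences constant at 24.
270 + 24 = 294;  1648 + 294 = 1942;  7244 + 1942 = 9186;  25689 + 9186 = 34875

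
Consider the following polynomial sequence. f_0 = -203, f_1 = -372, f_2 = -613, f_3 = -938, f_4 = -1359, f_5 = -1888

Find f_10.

Δ: -169, -241, -325, -421, -529
Δ²: -72, -84, -96, -108
Δ³: -12, -12, -12
The third differences are constant (-12).
-108 − 12 = -120;  -529 − 120 = -649;  -1888 − 649 = -2537
-120 − 12 = -132;  -649 − 132 = -781;  -2537 − 781 = -3318
-132 − 12 = -144;  -781 − 144 = -925;  -3318 − 925 = -4243
-144 − 12 = -156;  -925 − 156 = -1081;  -4243 − 1081 = -5324
-156 − 12 = -168;  -1081 − 168 = -1249;  -5324 − 1249 = -6573

-6573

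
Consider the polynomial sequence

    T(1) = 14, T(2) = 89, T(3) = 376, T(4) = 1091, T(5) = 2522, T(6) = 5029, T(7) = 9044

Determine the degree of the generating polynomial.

First differences: 75, 287, 715, 1431, 2507, 4015
Second differences: 212, 428, 716, 1076, 1508
Third differences: 216, 288, 360, 432
Fourth differences: 72, 72, 72
The fourth differences are constant, so the polynomial has degree 4.

4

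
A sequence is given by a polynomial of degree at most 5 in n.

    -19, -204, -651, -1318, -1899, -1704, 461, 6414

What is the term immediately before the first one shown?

6

-185, -447, -667, -581, 195, 2165, 5953
-262, -220, 86, 776, 1970, 3788
42, 306, 690, 1194, 1818
264, 384, 504, 624
120, 120, 120
The fifth differences are constant at 120.
Work back: 264 − 120 = 144;  42 − 144 = -102;  -262 + 102 = -160;  -185 + 160 = -25;  -19 + 25 = 6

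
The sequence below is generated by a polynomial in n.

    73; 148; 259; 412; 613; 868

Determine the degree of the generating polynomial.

3

75, 111, 153, 201, 255
36, 42, 48, 54
6, 6, 6
The third differences are constant, so the polynomial has degree 3.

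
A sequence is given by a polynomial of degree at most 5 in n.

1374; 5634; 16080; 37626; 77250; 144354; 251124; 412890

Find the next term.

648486

D1: 4260, 10446, 21546, 39624, 67104, 106770, 161766
D2: 6186, 11100, 18078, 27480, 39666, 54996
D3: 4914, 6978, 9402, 12186, 15330
D4: 2064, 2424, 2784, 3144
D5: 360, 360, 360
Fifth differences constant at 360.
3144 + 360 = 3504;  15330 + 3504 = 18834;  54996 + 18834 = 73830;  161766 + 73830 = 235596;  412890 + 235596 = 648486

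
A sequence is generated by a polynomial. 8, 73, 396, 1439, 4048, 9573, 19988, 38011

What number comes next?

First differences: 65  323  1043  2609  5525  10415  18023
Second differences: 258  720  1566  2916  4890  7608
Third differences: 462  846  1350  1974  2718
Fourth differences: 384  504  624  744
Fifth differences: 120  120  120
Fifth differences constant at 120.
744 + 120 = 864;  2718 + 864 = 3582;  7608 + 3582 = 11190;  18023 + 11190 = 29213;  38011 + 29213 = 67224

67224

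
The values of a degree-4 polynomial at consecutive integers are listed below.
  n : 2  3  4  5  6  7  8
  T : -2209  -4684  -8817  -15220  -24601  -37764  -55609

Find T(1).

-2475  -4133  -6403  -9381  -13163  -17845
-1658  -2270  -2978  -3782  -4682
-612  -708  -804  -900
-96  -96  -96
The fourth differences are constant at -96.
Work back: -612 + 96 = -516;  -1658 + 516 = -1142;  -2475 + 1142 = -1333;  -2209 + 1333 = -876

-876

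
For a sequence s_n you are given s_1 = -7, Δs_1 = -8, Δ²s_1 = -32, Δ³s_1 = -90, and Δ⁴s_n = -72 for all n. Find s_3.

-55

Build the table forward from the leading diagonal:
Fourth differences: -72  -72  -72
Third differences: -90  -162  -234
Second differences: -32  -122  -284
First differences: -8  -40  -162
s: -7  -15  -55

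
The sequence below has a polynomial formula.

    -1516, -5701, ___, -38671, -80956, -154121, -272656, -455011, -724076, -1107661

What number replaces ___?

-16256

Using the last 7 terms:
First differences: -42285  -73165  -118535  -182355  -269065  -383585
Second differences: -30880  -45370  -63820  -86710  -114520
Third differences: -14490  -18450  -22890  -27810
Fourth differences: -3960  -4440  -4920
Fifth differences: -480  -480
Constant fifth difference = -480.
Extend backward: -3960 + 480 = -3480;  -14490 + 3480 = -11010;  -30880 + 11010 = -19870;  -42285 + 19870 = -22415;  -38671 + 22415 = -16256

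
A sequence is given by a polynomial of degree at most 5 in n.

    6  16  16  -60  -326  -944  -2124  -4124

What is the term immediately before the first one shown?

First differences: 10, 0, -76, -266, -618, -1180, -2000
Second differences: -10, -76, -190, -352, -562, -820
Third differences: -66, -114, -162, -210, -258
Fourth differences: -48, -48, -48, -48
The fourth differences are constant at -48.
Work back: -66 + 48 = -18;  -10 + 18 = 8;  10 − 8 = 2;  6 − 2 = 4

4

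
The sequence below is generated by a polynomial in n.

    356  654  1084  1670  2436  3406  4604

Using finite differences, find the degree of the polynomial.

3

Δ: 298, 430, 586, 766, 970, 1198
Δ²: 132, 156, 180, 204, 228
Δ³: 24, 24, 24, 24
The third differences are constant, so the polynomial has degree 3.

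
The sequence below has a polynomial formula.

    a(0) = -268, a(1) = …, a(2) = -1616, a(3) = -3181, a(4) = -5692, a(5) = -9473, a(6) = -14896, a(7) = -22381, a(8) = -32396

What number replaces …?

-721

Using the last 7 terms:
Δ: -1565, -2511, -3781, -5423, -7485, -10015
Δ²: -946, -1270, -1642, -2062, -2530
Δ³: -324, -372, -420, -468
Δ⁴: -48, -48, -48
Constant fourth difference = -48.
Extend backward: -324 + 48 = -276;  -946 + 276 = -670;  -1565 + 670 = -895;  -1616 + 895 = -721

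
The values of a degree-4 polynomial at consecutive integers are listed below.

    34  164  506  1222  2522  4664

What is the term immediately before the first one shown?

Δ: 130, 342, 716, 1300, 2142
Δ²: 212, 374, 584, 842
Δ³: 162, 210, 258
Δ⁴: 48, 48
The fourth differences are constant at 48.
Work back: 162 − 48 = 114;  212 − 114 = 98;  130 − 98 = 32;  34 − 32 = 2

2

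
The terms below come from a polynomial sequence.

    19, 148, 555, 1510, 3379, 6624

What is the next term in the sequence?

First differences: 129  407  955  1869  3245
Second differences: 278  548  914  1376
Third differences: 270  366  462
Fourth differences: 96  96
Fourth differences constant at 96.
462 + 96 = 558;  1376 + 558 = 1934;  3245 + 1934 = 5179;  6624 + 5179 = 11803

11803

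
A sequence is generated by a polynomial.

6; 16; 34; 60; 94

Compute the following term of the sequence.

136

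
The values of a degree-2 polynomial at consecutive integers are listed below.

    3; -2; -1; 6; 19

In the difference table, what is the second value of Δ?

1

First differences: -5, 1, 7, 13
Second differences: 6, 6, 6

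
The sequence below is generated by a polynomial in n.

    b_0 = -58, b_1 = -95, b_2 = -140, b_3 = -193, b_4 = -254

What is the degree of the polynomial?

First differences: -37, -45, -53, -61
Second differences: -8, -8, -8
The second differences are constant, so the polynomial has degree 2.

2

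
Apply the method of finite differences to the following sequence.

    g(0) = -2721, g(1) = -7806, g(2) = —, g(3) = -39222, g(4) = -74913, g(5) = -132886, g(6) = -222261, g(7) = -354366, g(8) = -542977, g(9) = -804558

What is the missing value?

-18661

Using the last 7 terms:
-35691  -57973  -89375  -132105  -188611  -261581
-22282  -31402  -42730  -56506  -72970
-9120  -11328  -13776  -16464
-2208  -2448  -2688
-240  -240
Constant fifth difference = -240.
Extend backward: -2208 + 240 = -1968;  -9120 + 1968 = -7152;  -22282 + 7152 = -15130;  -35691 + 15130 = -20561;  -39222 + 20561 = -18661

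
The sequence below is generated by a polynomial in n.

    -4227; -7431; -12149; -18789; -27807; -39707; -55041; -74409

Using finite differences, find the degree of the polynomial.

4

D1: -3204, -4718, -6640, -9018, -11900, -15334, -19368
D2: -1514, -1922, -2378, -2882, -3434, -4034
D3: -408, -456, -504, -552, -600
D4: -48, -48, -48, -48
The fourth differences are constant, so the polynomial has degree 4.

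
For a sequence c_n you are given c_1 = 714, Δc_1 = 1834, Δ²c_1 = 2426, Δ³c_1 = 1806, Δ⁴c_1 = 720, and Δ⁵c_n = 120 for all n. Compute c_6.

55924

Build the table forward from the leading diagonal:
Fifth differences: 120  120  120  120  120  120
Fourth differences: 720  840  960  1080  1200  1320
Third differences: 1806  2526  3366  4326  5406  6606
Second differences: 2426  4232  6758  10124  14450  19856
First differences: 1834  4260  8492  15250  25374  39824
c: 714  2548  6808  15300  30550  55924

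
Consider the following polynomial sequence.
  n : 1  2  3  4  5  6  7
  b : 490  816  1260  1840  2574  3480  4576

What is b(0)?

264

D1: 326  444  580  734  906  1096
D2: 118  136  154  172  190
D3: 18  18  18  18
The third differences are constant at 18.
Work back: 118 − 18 = 100;  326 − 100 = 226;  490 − 226 = 264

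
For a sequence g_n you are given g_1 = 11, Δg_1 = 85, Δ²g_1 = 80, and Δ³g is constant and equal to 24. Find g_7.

2201

Build the table forward from the leading diagonal:
Third differences: 24, 24, 24, 24, 24, 24, 24
Second differences: 80, 104, 128, 152, 176, 200, 224
First differences: 85, 165, 269, 397, 549, 725, 925
g: 11, 96, 261, 530, 927, 1476, 2201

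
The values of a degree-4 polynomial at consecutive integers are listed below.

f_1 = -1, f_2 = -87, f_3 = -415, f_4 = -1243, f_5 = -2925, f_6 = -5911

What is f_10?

D1: -86, -328, -828, -1682, -2986
D2: -242, -500, -854, -1304
D3: -258, -354, -450
D4: -96, -96
Constant fourth difference = -96, so extend:
-450 − 96 = -546;  -1304 − 546 = -1850;  -2986 − 1850 = -4836;  -5911 − 4836 = -10747
-546 − 96 = -642;  -1850 − 642 = -2492;  -4836 − 2492 = -7328;  -10747 − 7328 = -18075
-642 − 96 = -738;  -2492 − 738 = -3230;  -7328 − 3230 = -10558;  -18075 − 10558 = -28633
-738 − 96 = -834;  -3230 − 834 = -4064;  -10558 − 4064 = -14622;  -28633 − 14622 = -43255

-43255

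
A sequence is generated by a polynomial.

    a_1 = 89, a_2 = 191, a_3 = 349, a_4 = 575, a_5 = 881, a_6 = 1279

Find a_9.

3145

D1: 102, 158, 226, 306, 398
D2: 56, 68, 80, 92
D3: 12, 12, 12
Third differences constant at 12.
92 + 12 = 104;  398 + 104 = 502;  1279 + 502 = 1781
104 + 12 = 116;  502 + 116 = 618;  1781 + 618 = 2399
116 + 12 = 128;  618 + 128 = 746;  2399 + 746 = 3145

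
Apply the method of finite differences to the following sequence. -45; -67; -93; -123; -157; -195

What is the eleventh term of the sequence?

-445

Δ: -22, -26, -30, -34, -38
Δ²: -4, -4, -4, -4
Second differences constant at -4.
-38 − 4 = -42;  -195 − 42 = -237
-42 − 4 = -46;  -237 − 46 = -283
-46 − 4 = -50;  -283 − 50 = -333
-50 − 4 = -54;  -333 − 54 = -387
-54 − 4 = -58;  -387 − 58 = -445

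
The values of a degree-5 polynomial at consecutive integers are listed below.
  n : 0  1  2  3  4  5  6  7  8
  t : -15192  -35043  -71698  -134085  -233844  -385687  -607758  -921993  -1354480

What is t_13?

First differences: -19851  -36655  -62387  -99759  -151843  -222071  -314235  -432487
Second differences: -16804  -25732  -37372  -52084  -70228  -92164  -118252
Third differences: -8928  -11640  -14712  -18144  -21936  -26088
Fourth differences: -2712  -3072  -3432  -3792  -4152
Fifth differences: -360  -360  -360  -360
Constant fifth difference = -360, so extend:
-4152 − 360 = -4512;  -26088 − 4512 = -30600;  -118252 − 30600 = -148852;  -432487 − 148852 = -581339;  -1354480 − 581339 = -1935819
-4512 − 360 = -4872;  -30600 − 4872 = -35472;  -148852 − 35472 = -184324;  -581339 − 184324 = -765663;  -1935819 − 765663 = -2701482
-4872 − 360 = -5232;  -35472 − 5232 = -40704;  -184324 − 40704 = -225028;  -765663 − 225028 = -990691;  -2701482 − 990691 = -3692173
-5232 − 360 = -5592;  -40704 − 5592 = -46296;  -225028 − 46296 = -271324;  -990691 − 271324 = -1262015;  -3692173 − 1262015 = -4954188
-5592 − 360 = -5952;  -46296 − 5952 = -52248;  -271324 − 52248 = -323572;  -1262015 − 323572 = -1585587;  -4954188 − 1585587 = -6539775

-6539775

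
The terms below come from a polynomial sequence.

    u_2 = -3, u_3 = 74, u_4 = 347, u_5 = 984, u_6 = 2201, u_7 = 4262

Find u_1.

-4

D1: 77  273  637  1217  2061
D2: 196  364  580  844
D3: 168  216  264
D4: 48  48
The fourth differences are constant at 48.
Work back: 168 − 48 = 120;  196 − 120 = 76;  77 − 76 = 1;  -3 − 1 = -4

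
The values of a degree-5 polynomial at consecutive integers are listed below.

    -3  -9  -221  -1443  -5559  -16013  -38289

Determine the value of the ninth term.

-153323

First differences: -6, -212, -1222, -4116, -10454, -22276
Second differences: -206, -1010, -2894, -6338, -11822
Third differences: -804, -1884, -3444, -5484
Fourth differences: -1080, -1560, -2040
Fifth differences: -480, -480
The fifth differences are constant (-480).
-2040 − 480 = -2520;  -5484 − 2520 = -8004;  -11822 − 8004 = -19826;  -22276 − 19826 = -42102;  -38289 − 42102 = -80391
-2520 − 480 = -3000;  -8004 − 3000 = -11004;  -19826 − 11004 = -30830;  -42102 − 30830 = -72932;  -80391 − 72932 = -153323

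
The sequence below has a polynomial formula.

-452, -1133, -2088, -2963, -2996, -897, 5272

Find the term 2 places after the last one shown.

41532

Δ: -681  -955  -875  -33  2099  6169
Δ²: -274  80  842  2132  4070
Δ³: 354  762  1290  1938
Δ⁴: 408  528  648
Δ⁵: 120  120
Constant fifth difference = 120, so extend:
648 + 120 = 768;  1938 + 768 = 2706;  4070 + 2706 = 6776;  6169 + 6776 = 12945;  5272 + 12945 = 18217
768 + 120 = 888;  2706 + 888 = 3594;  6776 + 3594 = 10370;  12945 + 10370 = 23315;  18217 + 23315 = 41532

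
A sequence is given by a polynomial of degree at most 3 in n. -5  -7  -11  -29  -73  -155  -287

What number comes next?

-2, -4, -18, -44, -82, -132
-2, -14, -26, -38, -50
-12, -12, -12, -12
The third differences are constant (-12).
-50 − 12 = -62;  -132 − 62 = -194;  -287 − 194 = -481

-481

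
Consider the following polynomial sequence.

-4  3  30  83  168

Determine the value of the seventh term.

458

7, 27, 53, 85
20, 26, 32
6, 6
The third differences are constant (6).
32 + 6 = 38;  85 + 38 = 123;  168 + 123 = 291
38 + 6 = 44;  123 + 44 = 167;  291 + 167 = 458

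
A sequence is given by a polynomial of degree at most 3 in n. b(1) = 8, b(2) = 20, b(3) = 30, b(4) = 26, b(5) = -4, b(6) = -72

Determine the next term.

D1: 12 , 10 , -4 , -30 , -68
D2: -2 , -14 , -26 , -38
D3: -12 , -12 , -12
Third differences constant at -12.
-38 − 12 = -50;  -68 − 50 = -118;  -72 − 118 = -190

-190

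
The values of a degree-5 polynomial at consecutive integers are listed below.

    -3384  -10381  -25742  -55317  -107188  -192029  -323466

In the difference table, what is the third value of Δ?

Δ: -6997, -15361, -29575, -51871, -84841, -131437
Δ²: -8364, -14214, -22296, -32970, -46596
Δ³: -5850, -8082, -10674, -13626
Δ⁴: -2232, -2592, -2952
Δ⁵: -360, -360

-29575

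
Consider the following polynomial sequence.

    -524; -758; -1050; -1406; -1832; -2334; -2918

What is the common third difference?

Δ: -234, -292, -356, -426, -502, -584
Δ²: -58, -64, -70, -76, -82
Δ³: -6, -6, -6, -6

-6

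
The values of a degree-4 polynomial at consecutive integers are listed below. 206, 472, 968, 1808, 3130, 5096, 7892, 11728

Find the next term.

16838

D1: 266 , 496 , 840 , 1322 , 1966 , 2796 , 3836
D2: 230 , 344 , 482 , 644 , 830 , 1040
D3: 114 , 138 , 162 , 186 , 210
D4: 24 , 24 , 24 , 24
Fourth differences constant at 24.
210 + 24 = 234;  1040 + 234 = 1274;  3836 + 1274 = 5110;  11728 + 5110 = 16838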